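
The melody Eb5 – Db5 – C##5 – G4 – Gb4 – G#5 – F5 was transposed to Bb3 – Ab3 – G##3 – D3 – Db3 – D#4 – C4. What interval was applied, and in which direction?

down a perfect eleventh

Take the first pair: Eb5 → Bb3. E to B spans 11 letter names, so the interval is some kind of eleventh.
Bb3 to Eb5 is 17 semitones, which makes it a perfect eleventh; the second version is lower, so the direction is down.
Checking another pair — F5 → C4 — gives the same interval.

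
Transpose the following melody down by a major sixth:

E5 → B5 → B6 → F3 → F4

G4 D5 D6 Ab2 Ab3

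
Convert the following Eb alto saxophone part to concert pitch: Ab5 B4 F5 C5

Cb5 D4 Ab4 Eb4

The Eb alto saxophone sounds a major sixth below written, so transpose each written note down a major sixth.
Ab5 to Cb5
B4 to D4
F5 to Ab4
C5 to Eb4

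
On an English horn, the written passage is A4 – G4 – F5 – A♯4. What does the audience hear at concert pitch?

The English horn sounds a perfect fifth below written, so transpose each written note down a perfect fifth.
A4 becomes D4
G4 becomes C4
F5 becomes Bb4
A#4 becomes D#4

D4 C4 Bb4 D#4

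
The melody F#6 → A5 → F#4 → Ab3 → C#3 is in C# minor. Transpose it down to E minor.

A5 C5 A3 Cb3 E2

From C# down to E is a major sixth; apply that to each pitch.
F#6 becomes A5
A5 becomes C5
F#4 becomes A3
Ab3 becomes Cb3
C#3 becomes E2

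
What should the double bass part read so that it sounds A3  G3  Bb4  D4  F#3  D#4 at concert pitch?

A4 G4 Bb5 D5 F#4 D#5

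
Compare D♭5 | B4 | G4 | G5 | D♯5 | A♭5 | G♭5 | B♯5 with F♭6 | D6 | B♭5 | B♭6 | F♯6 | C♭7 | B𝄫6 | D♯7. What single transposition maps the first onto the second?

From Db5 to Fb6 is 10 letter names — a tenth of some quality.
Db5 to Fb6 is 15 semitones, which makes it a minor tenth; the second version is higher, so the direction is up.
Checking another pair — B#5 → D#7 — gives the same interval.

up a minor tenth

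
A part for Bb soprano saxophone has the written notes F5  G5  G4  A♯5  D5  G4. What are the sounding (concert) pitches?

The Bb soprano saxophone sounds a major second below written, so transpose each written note down a major second.
F5 gives Eb5
G5 gives F5
G4 gives F4
A#5 gives G#5
D5 gives C5
G4 gives F4

Eb5 F5 F4 G#5 C5 F4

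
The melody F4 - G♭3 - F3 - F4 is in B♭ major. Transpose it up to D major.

B♭ major to D major up is a major third, so every note moves up by that interval.
F4 to A4
Gb3 to Bb3
F3 to A3
F4 to A4

A4 Bb3 A3 A4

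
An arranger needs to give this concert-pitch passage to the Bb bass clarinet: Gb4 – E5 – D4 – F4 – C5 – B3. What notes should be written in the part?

Ab5 F#6 E5 G5 D6 C#5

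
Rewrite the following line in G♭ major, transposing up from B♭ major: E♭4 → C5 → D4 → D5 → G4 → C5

From B♭ up to G♭ is a minor sixth; apply that to each pitch.
Eb4 to Cb5
C5 to Ab5
D4 to Bb4
D5 to Bb5
G4 to Eb5
C5 to Ab5

Cb5 Ab5 Bb4 Bb5 Eb5 Ab5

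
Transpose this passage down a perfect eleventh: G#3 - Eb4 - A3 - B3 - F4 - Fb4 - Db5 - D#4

D#2 Bb2 E2 F#2 C3 Cb3 Ab3 A#2

G#3: an eleventh down reaches D, and 17 semitones makes it D#2.
Eb4 down a perfect eleventh is Bb2.
A perfect eleventh down from A3 gives E2.
B3: an eleventh down reaches F, and 17 semitones makes it F#2.
F4 down a perfect eleventh is C3.
Fb4: an eleventh down reaches C, and 17 semitones makes it Cb3.
A perfect eleventh down from Db5 gives Ab3.
D#4: an eleventh down reaches A, and 17 semitones makes it A#2.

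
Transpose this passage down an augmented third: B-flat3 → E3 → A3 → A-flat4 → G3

Gbb3 Cb3 Fb3 Fbb4 Ebb3

Bb3 down an augmented third is Gbb3.
An augmented third down from E3 gives Cb3.
A3: a third down reaches F, and 5 semitones makes it Fb3.
Ab4: a third down reaches F, and 5 semitones makes it Fbb4.
G3 down an augmented third is Ebb3.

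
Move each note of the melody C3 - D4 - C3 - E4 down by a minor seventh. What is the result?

D2 E3 D2 F#3

C3 down a minor seventh is D2.
D4 down a minor seventh is E3.
C3: a seventh down reaches D, and 10 semitones makes it D2.
E4 down a minor seventh is F#3.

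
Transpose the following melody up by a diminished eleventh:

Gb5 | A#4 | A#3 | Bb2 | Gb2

Cbb7 D6 D5 Ebb4 Cbb4

Gb5 gives Cbb7
A#4 gives D6
A#3 gives D5
Bb2 gives Ebb4
Gb2 gives Cbb4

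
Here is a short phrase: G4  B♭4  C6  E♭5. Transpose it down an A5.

G4 to Cb4
Bb4 to Ebb4
C6 to Fb5
Eb5 to Abb4

Cb4 Ebb4 Fb5 Abb4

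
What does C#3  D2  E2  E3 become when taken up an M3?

E#3 F#2 G#2 G#3

C#3 becomes E#3
D2 becomes F#2
E2 becomes G#2
E3 becomes G#3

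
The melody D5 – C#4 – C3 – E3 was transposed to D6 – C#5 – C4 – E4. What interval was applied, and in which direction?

Take the first pair: D5 → D6. D to D spans 8 letter names, so the interval is some kind of octave.
D5 to D6 is 12 semitones, which makes it a perfect octave; the second version is higher, so the direction is up.
Checking another pair — E3 → E4 — gives the same interval.

up a perfect octave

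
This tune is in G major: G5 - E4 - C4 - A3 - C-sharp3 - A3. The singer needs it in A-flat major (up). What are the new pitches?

Ab5 F4 Db4 Bb3 D3 Bb3

From G up to A-flat is a minor second; apply that to each pitch.
G5 becomes Ab5
E4 becomes F4
C4 becomes Db4
A3 becomes Bb3
C#3 becomes D3
A3 becomes Bb3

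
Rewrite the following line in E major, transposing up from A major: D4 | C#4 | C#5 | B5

A4 G#4 G#5 F#6

From A up to E is a perfect fifth; apply that to each pitch.
D4 gives A4
C#4 gives G#4
C#5 gives G#5
B5 gives F#6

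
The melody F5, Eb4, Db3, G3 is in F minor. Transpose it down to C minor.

C5 Bb3 Ab2 D3

From F down to C is a perfect fourth; apply that to each pitch.
F5 becomes C5
Eb4 becomes Bb3
Db3 becomes Ab2
G3 becomes D3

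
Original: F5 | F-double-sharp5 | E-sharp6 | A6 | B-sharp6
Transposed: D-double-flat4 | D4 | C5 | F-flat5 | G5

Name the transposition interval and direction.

Take the first pair: F5 → Dbb4. F to D spans 10 letter names, so the interval is some kind of tenth.
Dbb4 to F5 is 17 semitones, which makes it an augmented tenth; the second version is lower, so the direction is down.
Checking another pair — B#6 → G5 — gives the same interval.

down an augmented tenth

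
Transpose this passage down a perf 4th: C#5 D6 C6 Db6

G#4 A5 G5 Ab5

C#5 to G#4
D6 to A5
C6 to G5
Db6 to Ab5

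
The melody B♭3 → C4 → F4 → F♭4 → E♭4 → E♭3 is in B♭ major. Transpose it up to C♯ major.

B♭ major to C♯ major up is an augmented second, so every note moves up by that interval.
Bb3 gives C#4
C4 gives D#4
F4 gives G#4
Fb4 gives G4
Eb4 gives F#4
Eb3 gives F#3

C#4 D#4 G#4 G4 F#4 F#3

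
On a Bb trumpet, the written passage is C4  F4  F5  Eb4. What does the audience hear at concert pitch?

The Bb trumpet sounds a major second below written, so transpose each written note down a major second.
C4 becomes Bb3
F4 becomes Eb4
F5 becomes Eb5
Eb4 becomes Db4

Bb3 Eb4 Eb5 Db4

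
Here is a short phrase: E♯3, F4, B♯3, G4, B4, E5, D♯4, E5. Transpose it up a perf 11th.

A#4 Bb5 E#5 C6 E6 A6 G#5 A6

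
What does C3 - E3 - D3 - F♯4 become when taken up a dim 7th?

Bbb3 Db4 Cb4 Eb5

C3 up a diminished seventh is Bbb3.
E3: a seventh up reaches D, and 9 semitones makes it Db4.
A diminished seventh up from D3 gives Cb4.
A diminished seventh up from F#4 gives Eb5.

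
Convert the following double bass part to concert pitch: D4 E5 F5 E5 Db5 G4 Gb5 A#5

D3 E4 F4 E4 Db4 G3 Gb4 A#4

The double bass sounds a perfect octave below written, so transpose each written note down a perfect octave.
D4 to D3
E5 to E4
F5 to F4
E5 to E4
Db5 to Db4
G4 to G3
Gb5 to Gb4
A#5 to A#4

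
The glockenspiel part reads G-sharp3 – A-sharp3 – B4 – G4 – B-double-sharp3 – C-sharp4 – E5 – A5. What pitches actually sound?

G#5 A#5 B6 G6 B##5 C#6 E7 A7

Written C4 on the glockenspiel sounds as C6, a perfect fifteenth higher; apply that shift to every note.
G#3 gives G#5
A#3 gives A#5
B4 gives B6
G4 gives G6
B##3 gives B##5
C#4 gives C#6
E5 gives E7
A5 gives A7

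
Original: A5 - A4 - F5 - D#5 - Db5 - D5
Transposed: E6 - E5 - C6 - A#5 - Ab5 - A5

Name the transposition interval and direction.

From A5 to E6 is 5 letter names — a fifth of some quality.
A5 to E6 is 7 semitones, which makes it a perfect fifth; the second version is higher, so the direction is up.
Checking another pair — D5 → A5 — gives the same interval.

up a perfect fifth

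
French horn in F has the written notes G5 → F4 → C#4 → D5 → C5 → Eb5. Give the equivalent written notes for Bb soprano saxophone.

First find concert pitch: the French horn in F sounds a perfect fifth below written, so G5 F4 C#4 D5 C5 Eb5 sounds C5 Bb3 F#3 G4 F4 Ab4.
Then write for Bb soprano saxophone: it sounds a major second below written, so the part must be a major second above concert.
C5 → D5
Bb3 → C4
F#3 → G#3
G4 → A4
F4 → G4
Ab4 → Bb4

D5 C4 G#3 A4 G4 Bb4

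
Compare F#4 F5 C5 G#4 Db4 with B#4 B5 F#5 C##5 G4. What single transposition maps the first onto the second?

up an augmented fourth

Take the first pair: F#4 → B#4. F to B spans 4 letter names, so the interval is some kind of fourth.
F#4 to B#4 is 6 semitones, which makes it an augmented fourth; the second version is higher, so the direction is up.
Checking another pair — Db4 → G4 — gives the same interval.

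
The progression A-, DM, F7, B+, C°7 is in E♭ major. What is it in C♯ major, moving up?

F##- B#M D#7 G##+ A#°7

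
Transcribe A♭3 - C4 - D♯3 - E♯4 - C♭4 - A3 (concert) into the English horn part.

Eb4 G4 A#3 B#4 Gb4 E4

Written C4 sounds as F3 on the English horn, so concert pitches are written a perfect fifth up.
Ab3 → Eb4
C4 → G4
D#3 → A#3
E#4 → B#4
Cb4 → Gb4
A3 → E4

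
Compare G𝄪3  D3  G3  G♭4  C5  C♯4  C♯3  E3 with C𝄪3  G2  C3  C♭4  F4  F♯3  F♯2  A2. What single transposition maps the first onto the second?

down a perfect fifth

From G##3 to C##3 is 5 letter names — a fifth of some quality.
C##3 to G##3 is 7 semitones, which makes it a perfect fifth; the second version is lower, so the direction is down.
Checking another pair — E3 → A2 — gives the same interval.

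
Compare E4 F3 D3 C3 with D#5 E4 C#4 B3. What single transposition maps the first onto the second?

up a major seventh

From E4 to D#5 is 7 letter names — a seventh of some quality.
E4 to D#5 is 11 semitones, which makes it a major seventh; the second version is higher, so the direction is up.
Checking another pair — C3 → B3 — gives the same interval.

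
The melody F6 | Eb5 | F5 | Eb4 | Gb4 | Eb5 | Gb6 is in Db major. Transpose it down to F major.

Db major to F major down is a minor sixth, so every note moves down by that interval.
F6 becomes A5
Eb5 becomes G4
F5 becomes A4
Eb4 becomes G3
Gb4 becomes Bb3
Eb5 becomes G4
Gb6 becomes Bb5

A5 G4 A4 G3 Bb3 G4 Bb5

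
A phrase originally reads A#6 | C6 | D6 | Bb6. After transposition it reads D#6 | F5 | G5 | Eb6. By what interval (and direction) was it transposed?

down a perfect fifth

Take the first pair: A#6 → D#6. A to D spans 5 letter names, so the interval is some kind of fifth.
D#6 to A#6 is 7 semitones, which makes it a perfect fifth; the second version is lower, so the direction is down.
Checking another pair — Bb6 → Eb6 — gives the same interval.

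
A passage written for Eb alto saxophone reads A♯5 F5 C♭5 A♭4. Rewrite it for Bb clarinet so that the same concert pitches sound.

D#5 Bb4 Fb4 Db4

First find concert pitch: the Eb alto saxophone sounds a major sixth below written, so A♯5 F5 C♭5 A♭4 sounds C#5 Ab4 Ebb4 Cb4.
Then write for Bb clarinet: it sounds a major second below written, so the part must be a major second above concert.
C#5 → D#5
Ab4 → Bb4
Ebb4 → Fb4
Cb4 → Db4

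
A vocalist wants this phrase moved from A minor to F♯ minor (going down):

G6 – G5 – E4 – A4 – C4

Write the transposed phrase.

E6 E5 C#4 F#4 A3

A minor to F♯ minor down is a minor third, so every note moves down by that interval.
G6 gives E6
G5 gives E5
E4 gives C#4
A4 gives F#4
C4 gives A3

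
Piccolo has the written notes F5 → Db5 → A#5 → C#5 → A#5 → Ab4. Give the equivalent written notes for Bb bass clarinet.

G7 Eb7 B#7 D#7 B#7 Bb6

First find concert pitch: the piccolo sounds a perfect octave above written, so F5 Db5 A#5 C#5 A#5 Ab4 sounds F6 Db6 A#6 C#6 A#6 Ab5.
Then write for Bb bass clarinet: it sounds a major ninth below written, so the part must be a major ninth above concert.
F6 → G7
Db6 → Eb7
A#6 → B#7
C#6 → D#7
A#6 → B#7
Ab5 → Bb6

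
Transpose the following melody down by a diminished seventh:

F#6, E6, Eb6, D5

G##5 F##5 F#5 E#4

F#6 down a diminished seventh is G##5.
E6: a seventh down reaches F, and 9 semitones makes it F##5.
A diminished seventh down from Eb6 gives F#5.
A diminished seventh down from D5 gives E#4.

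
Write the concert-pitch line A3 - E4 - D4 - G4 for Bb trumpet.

Written C4 sounds as Bb3 on the Bb trumpet, so concert pitches are written a major second up.
A3 to B3
E4 to F#4
D4 to E4
G4 to A4

B3 F#4 E4 A4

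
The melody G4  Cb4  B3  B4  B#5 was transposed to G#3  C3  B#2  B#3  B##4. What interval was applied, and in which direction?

Take the first pair: G4 → G#3. G to G spans 8 letter names, so the interval is some kind of octave.
G#3 to G4 is 11 semitones, which makes it a diminished octave; the second version is lower, so the direction is down.
Checking another pair — B#5 → B##4 — gives the same interval.

down a diminished octave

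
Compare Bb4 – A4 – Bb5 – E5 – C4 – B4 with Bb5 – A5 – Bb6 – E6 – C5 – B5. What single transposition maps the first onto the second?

up a perfect octave

From Bb4 to Bb5 is 8 letter names — an octave of some quality.
Bb4 to Bb5 is 12 semitones, which makes it a perfect octave; the second version is higher, so the direction is up.
Checking another pair — B4 → B5 — gives the same interval.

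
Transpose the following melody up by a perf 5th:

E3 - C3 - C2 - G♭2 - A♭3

B3 G3 G2 Db3 Eb4

A perfect fifth up from E3 gives B3.
C3 up a perfect fifth is G3.
C2 up a perfect fifth is G2.
Gb2: a fifth up reaches D, and 7 semitones makes it Db3.
A perfect fifth up from Ab3 gives Eb4.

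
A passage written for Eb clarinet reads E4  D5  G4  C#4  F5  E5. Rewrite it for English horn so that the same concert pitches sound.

D5 C6 F5 B4 Eb6 D6

First find concert pitch: the Eb clarinet sounds a minor third above written, so E4 D5 G4 C#4 F5 E5 sounds G4 F5 Bb4 E4 Ab5 G5.
Then write for English horn: it sounds a perfect fifth below written, so the part must be a perfect fifth above concert.
G4 → D5
F5 → C6
Bb4 → F5
E4 → B4
Ab5 → Eb6
G5 → D6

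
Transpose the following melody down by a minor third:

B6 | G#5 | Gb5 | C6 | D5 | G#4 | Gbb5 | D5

G#6 E#5 Eb5 A5 B4 E#4 Ebb5 B4

A minor third down from B6 gives G#6.
A minor third down from G#5 gives E#5.
Gb5: a third down reaches E, and 3 semitones makes it Eb5.
A minor third down from C6 gives A5.
A minor third down from D5 gives B4.
G#4 down a minor third is E#4.
Gbb5: a third down reaches E, and 3 semitones makes it Ebb5.
D5: a third down reaches B, and 3 semitones makes it B4.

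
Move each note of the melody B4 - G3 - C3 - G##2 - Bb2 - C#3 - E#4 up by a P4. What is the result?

E5 C4 F3 C##3 Eb3 F#3 A#4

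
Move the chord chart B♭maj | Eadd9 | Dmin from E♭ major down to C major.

Gmaj C#add9 Bmin

E♭ major down to C major is a minor third; each chord root moves by that interval while the quality stays the same.
B♭maj: root B♭ down a minor third → G, giving Gmaj.
Eadd9: root E down a minor third → C#, giving C#add9.
Dmin: root D down a minor third → B, giving Bmin.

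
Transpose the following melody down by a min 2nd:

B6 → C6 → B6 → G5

B6: a second down reaches A, and 1 semitone makes it A#6.
C6 down a minor second is B5.
A minor second down from B6 gives A#6.
G5 down a minor second is F#5.

A#6 B5 A#6 F#5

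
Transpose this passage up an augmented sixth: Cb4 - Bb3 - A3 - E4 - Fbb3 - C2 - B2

A4 G#4 F##4 C##5 Db4 A#2 G##3

Cb4 becomes A4
Bb3 becomes G#4
A3 becomes F##4
E4 becomes C##5
Fbb3 becomes Db4
C2 becomes A#2
B2 becomes G##3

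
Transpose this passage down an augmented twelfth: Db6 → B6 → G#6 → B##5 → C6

Db6 -> Gbb4
B6 -> Eb5
G#6 -> C5
B##5 -> E#4
C6 -> Fb4

Gbb4 Eb5 C5 E#4 Fb4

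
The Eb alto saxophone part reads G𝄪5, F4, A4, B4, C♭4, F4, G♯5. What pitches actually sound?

Written C4 on the Eb alto saxophone sounds as Eb3, a major sixth lower; apply that shift to every note.
G##5 gives B#4
F4 gives Ab3
A4 gives C4
B4 gives D4
Cb4 gives Ebb3
F4 gives Ab3
G#5 gives B4

B#4 Ab3 C4 D4 Ebb3 Ab3 B4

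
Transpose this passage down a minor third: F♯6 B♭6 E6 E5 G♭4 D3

D#6 G6 C#6 C#5 Eb4 B2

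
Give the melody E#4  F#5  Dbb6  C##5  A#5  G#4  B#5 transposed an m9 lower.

D##3 E#4 Cb5 B##3 G##4 F##3 A##4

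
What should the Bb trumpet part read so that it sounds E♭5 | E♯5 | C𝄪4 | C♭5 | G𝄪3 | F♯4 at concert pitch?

The Bb trumpet sounds a major second below written, so the written part must be a major second above concert — transpose each note up.
Eb5 → F5
E#5 → F##5
C##4 → D##4
Cb5 → Db5
G##3 → A##3
F#4 → G#4

F5 F##5 D##4 Db5 A##3 G#4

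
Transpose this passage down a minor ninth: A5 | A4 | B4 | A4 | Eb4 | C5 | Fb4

A5: a ninth down reaches G, and 13 semitones makes it G#4.
A4 down a minor ninth is G#3.
B4: a ninth down reaches A, and 13 semitones makes it A#3.
A4 down a minor ninth is G#3.
Eb4 down a minor ninth is D3.
C5 down a minor ninth is B3.
Fb4: a ninth down reaches E, and 13 semitones makes it Eb3.

G#4 G#3 A#3 G#3 D3 B3 Eb3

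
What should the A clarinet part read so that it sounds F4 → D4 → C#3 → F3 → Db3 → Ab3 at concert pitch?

Ab4 F4 E3 Ab3 Fb3 Cb4

The A clarinet sounds a minor third below written, so the written part must be a minor third above concert — transpose each note up.
F4 becomes Ab4
D4 becomes F4
C#3 becomes E3
F3 becomes Ab3
Db3 becomes Fb3
Ab3 becomes Cb4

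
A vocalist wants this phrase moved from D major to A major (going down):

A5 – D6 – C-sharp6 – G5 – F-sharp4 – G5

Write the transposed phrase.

E5 A5 G#5 D5 C#4 D5

From D down to A is a perfect fourth; apply that to each pitch.
A5 becomes E5
D6 becomes A5
C#6 becomes G#5
G5 becomes D5
F#4 becomes C#4
G5 becomes D5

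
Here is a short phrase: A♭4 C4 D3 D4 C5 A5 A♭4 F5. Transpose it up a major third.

Ab4 gives C5
C4 gives E4
D3 gives F#3
D4 gives F#4
C5 gives E5
A5 gives C#6
Ab4 gives C5
F5 gives A5

C5 E4 F#3 F#4 E5 C#6 C5 A5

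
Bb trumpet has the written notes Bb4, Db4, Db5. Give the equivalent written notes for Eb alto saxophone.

F5 Ab4 Ab5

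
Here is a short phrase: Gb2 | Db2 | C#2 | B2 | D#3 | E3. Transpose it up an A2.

A2 E2 D##2 C##3 E##3 F##3

Gb2 becomes A2
Db2 becomes E2
C#2 becomes D##2
B2 becomes C##3
D#3 becomes E##3
E3 becomes F##3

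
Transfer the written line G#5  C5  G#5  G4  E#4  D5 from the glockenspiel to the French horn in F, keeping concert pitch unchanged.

D#8 G7 D#8 D7 B#6 A7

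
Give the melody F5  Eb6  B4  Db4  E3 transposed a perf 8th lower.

F5: an octave down reaches F, and 12 semitones makes it F4.
A perfect octave down from Eb6 gives Eb5.
B4 down a perfect octave is B3.
A perfect octave down from Db4 gives Db3.
E3: an octave down reaches E, and 12 semitones makes it E2.

F4 Eb5 B3 Db3 E2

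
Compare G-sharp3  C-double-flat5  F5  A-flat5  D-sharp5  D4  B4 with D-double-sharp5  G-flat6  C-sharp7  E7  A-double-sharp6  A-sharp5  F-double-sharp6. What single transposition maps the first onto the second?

up an augmented twelfth

From G#3 to D##5 is 12 letter names — a twelfth of some quality.
G#3 to D##5 is 20 semitones, which makes it an augmented twelfth; the second version is higher, so the direction is up.
Checking another pair — B4 → F##6 — gives the same interval.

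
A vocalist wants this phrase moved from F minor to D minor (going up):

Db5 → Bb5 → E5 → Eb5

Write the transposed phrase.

F minor to D minor up is a major sixth, so every note moves up by that interval.
Db5 -> Bb5
Bb5 -> G6
E5 -> C#6
Eb5 -> C6

Bb5 G6 C#6 C6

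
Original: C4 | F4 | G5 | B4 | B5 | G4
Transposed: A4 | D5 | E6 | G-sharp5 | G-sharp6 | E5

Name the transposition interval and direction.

up a major sixth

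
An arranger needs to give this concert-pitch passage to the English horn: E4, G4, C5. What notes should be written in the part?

B4 D5 G5

Written C4 sounds as F3 on the English horn, so concert pitches are written a perfect fifth up.
E4 -> B4
G4 -> D5
C5 -> G5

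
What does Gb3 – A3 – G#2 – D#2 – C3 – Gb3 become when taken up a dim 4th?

A diminished fourth up from Gb3 gives Cbb4.
A diminished fourth up from A3 gives Db4.
G#2 up a diminished fourth is C3.
A diminished fourth up from D#2 gives G2.
C3: a fourth up reaches F, and 4 semitones makes it Fb3.
Gb3 up a diminished fourth is Cbb4.

Cbb4 Db4 C3 G2 Fb3 Cbb4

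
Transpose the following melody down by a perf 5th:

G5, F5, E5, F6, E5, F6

C5 Bb4 A4 Bb5 A4 Bb5

G5 to C5
F5 to Bb4
E5 to A4
F6 to Bb5
E5 to A4
F6 to Bb5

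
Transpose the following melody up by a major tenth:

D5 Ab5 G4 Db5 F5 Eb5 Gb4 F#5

D5 -> F#6
Ab5 -> C7
G4 -> B5
Db5 -> F6
F5 -> A6
Eb5 -> G6
Gb4 -> Bb5
F#5 -> A#6

F#6 C7 B5 F6 A6 G6 Bb5 A#6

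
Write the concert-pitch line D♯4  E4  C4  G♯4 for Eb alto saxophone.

B#4 C#5 A4 E#5

Written C4 sounds as Eb3 on the Eb alto saxophone, so concert pitches are written a major sixth up.
D#4 gives B#4
E4 gives C#5
C4 gives A4
G#4 gives E#5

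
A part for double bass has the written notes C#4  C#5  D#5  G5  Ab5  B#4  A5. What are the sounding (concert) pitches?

C#3 C#4 D#4 G4 Ab4 B#3 A4

Written C4 on the double bass sounds as C3, a perfect octave lower; apply that shift to every note.
C#4 to C#3
C#5 to C#4
D#5 to D#4
G5 to G4
Ab5 to Ab4
B#4 to B#3
A5 to A4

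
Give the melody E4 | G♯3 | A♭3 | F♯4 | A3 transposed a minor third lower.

A minor third down from E4 gives C#4.
G#3: a third down reaches E, and 3 semitones makes it E#3.
Ab3 down a minor third is F3.
F#4: a third down reaches D, and 3 semitones makes it D#4.
A3 down a minor third is F#3.

C#4 E#3 F3 D#4 F#3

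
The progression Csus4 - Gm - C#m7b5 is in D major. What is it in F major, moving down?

D major down to F major is a major sixth; each chord root moves by that interval while the quality stays the same.
Csus4: root C down a major sixth → Eb, giving Ebsus4.
Gm: root G down a major sixth → Bb, giving Bbm.
C#m7b5: root C# down a major sixth → E, giving Em7b5.

Ebsus4 Bbm Em7b5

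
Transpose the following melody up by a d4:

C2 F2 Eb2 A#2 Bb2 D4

Fb2 Bbb2 Abb2 D3 Ebb3 Gb4

A diminished fourth up from C2 gives Fb2.
F2: a fourth up reaches B, and 4 semitones makes it Bbb2.
Eb2 up a diminished fourth is Abb2.
A#2 up a diminished fourth is D3.
A diminished fourth up from Bb2 gives Ebb3.
A diminished fourth up from D4 gives Gb4.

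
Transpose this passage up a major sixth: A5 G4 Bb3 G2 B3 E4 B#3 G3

A5 becomes F#6
G4 becomes E5
Bb3 becomes G4
G2 becomes E3
B3 becomes G#4
E4 becomes C#5
B#3 becomes G##4
G3 becomes E4

F#6 E5 G4 E3 G#4 C#5 G##4 E4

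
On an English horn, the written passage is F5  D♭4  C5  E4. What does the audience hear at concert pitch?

The English horn sounds a perfect fifth below written, so transpose each written note down a perfect fifth.
F5 to Bb4
Db4 to Gb3
C5 to F4
E4 to A3

Bb4 Gb3 F4 A3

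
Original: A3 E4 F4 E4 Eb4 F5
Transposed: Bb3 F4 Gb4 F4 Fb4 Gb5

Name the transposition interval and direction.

From A3 to Bb3 is 2 letter names — a second of some quality.
A3 to Bb3 is 1 semitone, which makes it a minor second; the second version is higher, so the direction is up.
Checking another pair — F5 → Gb5 — gives the same interval.

up a minor second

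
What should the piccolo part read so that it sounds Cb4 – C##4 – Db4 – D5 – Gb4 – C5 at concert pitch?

Cb3 C##3 Db3 D4 Gb3 C4

The piccolo sounds a perfect octave above written, so the written part must be a perfect octave below concert — transpose each note down.
Cb4 -> Cb3
C##4 -> C##3
Db4 -> Db3
D5 -> D4
Gb4 -> Gb3
C5 -> C4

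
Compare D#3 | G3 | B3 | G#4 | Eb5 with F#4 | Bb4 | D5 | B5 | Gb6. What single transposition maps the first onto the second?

From D#3 to F#4 is 10 letter names — a tenth of some quality.
D#3 to F#4 is 15 semitones, which makes it a minor tenth; the second version is higher, so the direction is up.
Checking another pair — Eb5 → Gb6 — gives the same interval.

up a minor tenth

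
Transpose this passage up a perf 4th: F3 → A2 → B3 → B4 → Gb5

Bb3 D3 E4 E5 Cb6

F3 becomes Bb3
A2 becomes D3
B3 becomes E4
B4 becomes E5
Gb5 becomes Cb6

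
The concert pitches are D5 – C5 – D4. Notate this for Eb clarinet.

B4 A4 B3

The Eb clarinet sounds a minor third above written, so the written part must be a minor third below concert — transpose each note down.
D5 -> B4
C5 -> A4
D4 -> B3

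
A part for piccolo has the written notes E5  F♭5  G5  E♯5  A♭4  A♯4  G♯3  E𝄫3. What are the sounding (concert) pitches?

E6 Fb6 G6 E#6 Ab5 A#5 G#4 Ebb4

Written C4 on the piccolo sounds as C5, a perfect octave higher; apply that shift to every note.
E5 → E6
Fb5 → Fb6
G5 → G6
E#5 → E#6
Ab4 → Ab5
A#4 → A#5
G#3 → G#4
Ebb3 → Ebb4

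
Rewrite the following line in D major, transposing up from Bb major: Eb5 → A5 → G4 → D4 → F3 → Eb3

G5 C#6 B4 F#4 A3 G3

From Bb up to D is a major third; apply that to each pitch.
Eb5 becomes G5
A5 becomes C#6
G4 becomes B4
D4 becomes F#4
F3 becomes A3
Eb3 becomes G3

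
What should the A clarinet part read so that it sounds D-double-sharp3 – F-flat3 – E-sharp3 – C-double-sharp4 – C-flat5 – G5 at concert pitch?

F##3 Abb3 G#3 E#4 Ebb5 Bb5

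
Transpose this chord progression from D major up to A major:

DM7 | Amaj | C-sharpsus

AM7 Emaj G#sus

D major up to A major is a perfect fifth; each chord root moves by that interval while the quality stays the same.
DM7: root D up a perfect fifth → A, giving AM7.
Amaj: root A up a perfect fifth → E, giving Emaj.
C-sharpsus: root C-sharp up a perfect fifth → G#, giving G#sus.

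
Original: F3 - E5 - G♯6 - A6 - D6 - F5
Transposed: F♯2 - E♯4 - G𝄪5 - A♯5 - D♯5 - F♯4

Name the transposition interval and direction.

down a diminished octave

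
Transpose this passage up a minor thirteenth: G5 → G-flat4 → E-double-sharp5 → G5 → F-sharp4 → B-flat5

Eb7 Ebb6 C##7 Eb7 D6 Gb7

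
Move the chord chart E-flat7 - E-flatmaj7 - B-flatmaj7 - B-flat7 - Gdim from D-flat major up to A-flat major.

D-flat major up to A-flat major is a perfect fifth; each chord root moves by that interval while the quality stays the same.
E-flat7: root E-flat up a perfect fifth → Bb, giving Bb7.
E-flatmaj7: root E-flat up a perfect fifth → Bb, giving Bbmaj7.
B-flatmaj7: root B-flat up a perfect fifth → F, giving Fmaj7.
B-flat7: root B-flat up a perfect fifth → F, giving F7.
Gdim: root G up a perfect fifth → D, giving Ddim.

Bb7 Bbmaj7 Fmaj7 F7 Ddim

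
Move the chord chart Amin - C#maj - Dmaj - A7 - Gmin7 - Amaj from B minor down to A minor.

Gmin Bmaj Cmaj G7 Fmin7 Gmaj

B minor down to A minor is a major second; each chord root moves by that interval while the quality stays the same.
Amin: root A down a major second → G, giving Gmin.
C#maj: root C# down a major second → B, giving Bmaj.
Dmaj: root D down a major second → C, giving Cmaj.
A7: root A down a major second → G, giving G7.
Gmin7: root G down a major second → F, giving Fmin7.
Amaj: root A down a major second → G, giving Gmaj.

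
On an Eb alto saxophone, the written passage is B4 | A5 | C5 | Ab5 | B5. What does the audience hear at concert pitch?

D4 C5 Eb4 Cb5 D5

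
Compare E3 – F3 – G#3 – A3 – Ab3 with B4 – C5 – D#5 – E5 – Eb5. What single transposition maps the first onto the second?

up a perfect twelfth

Take the first pair: E3 → B4. E to B spans 12 letter names, so the interval is some kind of twelfth.
E3 to B4 is 19 semitones, which makes it a perfect twelfth; the second version is higher, so the direction is up.
Checking another pair — Ab3 → Eb5 — gives the same interval.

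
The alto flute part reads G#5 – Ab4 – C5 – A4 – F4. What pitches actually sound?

Written C4 on the alto flute sounds as G3, a perfect fourth lower; apply that shift to every note.
G#5 → D#5
Ab4 → Eb4
C5 → G4
A4 → E4
F4 → C4

D#5 Eb4 G4 E4 C4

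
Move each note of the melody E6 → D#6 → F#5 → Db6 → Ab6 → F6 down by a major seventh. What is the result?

E6 gives F5
D#6 gives E5
F#5 gives G4
Db6 gives Ebb5
Ab6 gives Bbb5
F6 gives Gb5

F5 E5 G4 Ebb5 Bbb5 Gb5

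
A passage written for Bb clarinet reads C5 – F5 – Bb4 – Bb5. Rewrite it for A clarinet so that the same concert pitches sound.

Db5 Gb5 Cb5 Cb6

First find concert pitch: the Bb clarinet sounds a major second below written, so C5 F5 Bb4 Bb5 sounds Bb4 Eb5 Ab4 Ab5.
Then write for A clarinet: it sounds a minor third below written, so the part must be a minor third above concert.
Bb4 → Db5
Eb5 → Gb5
Ab4 → Cb5
Ab5 → Cb6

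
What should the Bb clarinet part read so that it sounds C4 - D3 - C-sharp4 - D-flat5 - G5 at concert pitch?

D4 E3 D#4 Eb5 A5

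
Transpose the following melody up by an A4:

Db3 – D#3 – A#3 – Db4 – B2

Db3: a fourth up reaches G, and 6 semitones makes it G3.
D#3: a fourth up reaches G, and 6 semitones makes it G##3.
An augmented fourth up from A#3 gives D##4.
Db4 up an augmented fourth is G4.
B2 up an augmented fourth is E#3.

G3 G##3 D##4 G4 E#3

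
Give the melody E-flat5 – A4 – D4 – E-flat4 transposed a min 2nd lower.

D5 G#4 C#4 D4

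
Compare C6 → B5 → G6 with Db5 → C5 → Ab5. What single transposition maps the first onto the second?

From C6 to Db5 is 7 letter names — a seventh of some quality.
Db5 to C6 is 11 semitones, which makes it a major seventh; the second version is lower, so the direction is down.
Checking another pair — G6 → Ab5 — gives the same interval.

down a major seventh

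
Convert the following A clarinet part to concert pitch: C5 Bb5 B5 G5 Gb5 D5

Written C4 on the A clarinet sounds as A3, a minor third lower; apply that shift to every note.
C5 -> A4
Bb5 -> G5
B5 -> G#5
G5 -> E5
Gb5 -> Eb5
D5 -> B4

A4 G5 G#5 E5 Eb5 B4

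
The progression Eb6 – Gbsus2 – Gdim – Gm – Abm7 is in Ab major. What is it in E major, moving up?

B6 Dsus2 D#dim D#m Em7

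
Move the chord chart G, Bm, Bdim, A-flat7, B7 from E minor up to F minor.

Ab Cm Cdim Bbb7 C7

E minor up to F minor is a minor second; each chord root moves by that interval while the quality stays the same.
G: root G up a minor second → Ab, giving Ab.
Bm: root B up a minor second → C, giving Cm.
Bdim: root B up a minor second → C, giving Cdim.
A-flat7: root A-flat up a minor second → Bbb, giving Bbb7.
B7: root B up a minor second → C, giving C7.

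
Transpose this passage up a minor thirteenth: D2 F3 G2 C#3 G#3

Bb3 Db5 Eb4 A4 E5

D2 gives Bb3
F3 gives Db5
G2 gives Eb4
C#3 gives A4
G#3 gives E5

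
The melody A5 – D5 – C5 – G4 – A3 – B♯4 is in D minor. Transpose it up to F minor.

C6 F5 Eb5 Bb4 C4 D#5

From D up to F is a minor third; apply that to each pitch.
A5 becomes C6
D5 becomes F5
C5 becomes Eb5
G4 becomes Bb4
A3 becomes C4
B#4 becomes D#5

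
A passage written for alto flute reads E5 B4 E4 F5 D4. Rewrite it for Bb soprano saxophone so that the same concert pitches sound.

First find concert pitch: the alto flute sounds a perfect fourth below written, so E5 B4 E4 F5 D4 sounds B4 F#4 B3 C5 A3.
Then write for Bb soprano saxophone: it sounds a major second below written, so the part must be a major second above concert.
B4 → C#5
F#4 → G#4
B3 → C#4
C5 → D5
A3 → B3

C#5 G#4 C#4 D5 B3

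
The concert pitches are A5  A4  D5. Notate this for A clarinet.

C6 C5 F5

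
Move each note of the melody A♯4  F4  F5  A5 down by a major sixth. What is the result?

C#4 Ab3 Ab4 C5

A major sixth down from A#4 gives C#4.
F4: a sixth down reaches A, and 9 semitones makes it Ab3.
A major sixth down from F5 gives Ab4.
A5: a sixth down reaches C, and 9 semitones makes it C5.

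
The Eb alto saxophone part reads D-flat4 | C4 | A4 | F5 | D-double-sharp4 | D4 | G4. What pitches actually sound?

Fb3 Eb3 C4 Ab4 F##3 F3 Bb3

Written C4 on the Eb alto saxophone sounds as Eb3, a major sixth lower; apply that shift to every note.
Db4 becomes Fb3
C4 becomes Eb3
A4 becomes C4
F5 becomes Ab4
D##4 becomes F##3
D4 becomes F3
G4 becomes Bb3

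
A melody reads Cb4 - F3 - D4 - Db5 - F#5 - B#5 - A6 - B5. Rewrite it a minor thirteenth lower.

Eb2 A1 F#2 F3 A#3 D##4 C#5 D#4

Cb4 gives Eb2
F3 gives A1
D4 gives F#2
Db5 gives F3
F#5 gives A#3
B#5 gives D##4
A6 gives C#5
B5 gives D#4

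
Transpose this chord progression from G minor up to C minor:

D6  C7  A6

G6 F7 D6

G minor up to C minor is a perfect fourth; each chord root moves by that interval while the quality stays the same.
D6: root D up a perfect fourth → G, giving G6.
C7: root C up a perfect fourth → F, giving F7.
A6: root A up a perfect fourth → D, giving D6.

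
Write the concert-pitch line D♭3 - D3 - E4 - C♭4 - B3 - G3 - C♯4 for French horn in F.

The French horn in F sounds a perfect fifth below written, so the written part must be a perfect fifth above concert — transpose each note up.
Db3 becomes Ab3
D3 becomes A3
E4 becomes B4
Cb4 becomes Gb4
B3 becomes F#4
G3 becomes D4
C#4 becomes G#4

Ab3 A3 B4 Gb4 F#4 D4 G#4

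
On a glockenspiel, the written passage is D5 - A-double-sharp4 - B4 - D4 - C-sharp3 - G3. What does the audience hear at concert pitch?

D7 A##6 B6 D6 C#5 G5

The glockenspiel sounds a perfect fifteenth above written, so transpose each written note up a perfect fifteenth.
D5 -> D7
A##4 -> A##6
B4 -> B6
D4 -> D6
C#3 -> C#5
G3 -> G5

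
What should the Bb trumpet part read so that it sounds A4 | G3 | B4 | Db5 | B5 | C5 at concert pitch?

B4 A3 C#5 Eb5 C#6 D5

Written C4 sounds as Bb3 on the Bb trumpet, so concert pitches are written a major second up.
A4 becomes B4
G3 becomes A3
B4 becomes C#5
Db5 becomes Eb5
B5 becomes C#6
C5 becomes D5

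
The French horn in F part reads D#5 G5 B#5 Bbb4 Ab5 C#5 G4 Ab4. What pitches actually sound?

Written C4 on the French horn in F sounds as F3, a perfect fifth lower; apply that shift to every note.
D#5 gives G#4
G5 gives C5
B#5 gives E#5
Bbb4 gives Ebb4
Ab5 gives Db5
C#5 gives F#4
G4 gives C4
Ab4 gives Db4

G#4 C5 E#5 Ebb4 Db5 F#4 C4 Db4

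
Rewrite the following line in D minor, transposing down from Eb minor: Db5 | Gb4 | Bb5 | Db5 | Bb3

Eb minor to D minor down is a minor second, so every note moves down by that interval.
Db5 to C5
Gb4 to F4
Bb5 to A5
Db5 to C5
Bb3 to A3

C5 F4 A5 C5 A3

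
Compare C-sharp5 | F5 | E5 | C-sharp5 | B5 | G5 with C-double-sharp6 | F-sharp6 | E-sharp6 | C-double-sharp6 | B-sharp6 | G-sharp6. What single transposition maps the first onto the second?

up an augmented octave

Take the first pair: C#5 → C##6. C to C spans 8 letter names, so the interval is some kind of octave.
C#5 to C##6 is 13 semitones, which makes it an augmented octave; the second version is higher, so the direction is up.
Checking another pair — G5 → G#6 — gives the same interval.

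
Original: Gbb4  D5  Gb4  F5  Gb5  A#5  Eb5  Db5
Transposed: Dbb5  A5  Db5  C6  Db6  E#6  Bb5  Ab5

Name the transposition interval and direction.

From Gbb4 to Dbb5 is 5 letter names — a fifth of some quality.
Gbb4 to Dbb5 is 7 semitones, which makes it a perfect fifth; the second version is higher, so the direction is up.
Checking another pair — Db5 → Ab5 — gives the same interval.

up a perfect fifth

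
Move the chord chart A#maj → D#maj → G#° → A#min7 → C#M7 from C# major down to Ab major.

Fmaj Bbmaj Eb° Fmin7 AbM7

C# major down to Ab major is an augmented third; each chord root moves by that interval while the quality stays the same.
A#maj: root A# down an augmented third → F, giving Fmaj.
D#maj: root D# down an augmented third → Bb, giving Bbmaj.
G#°: root G# down an augmented third → Eb, giving Eb°.
A#min7: root A# down an augmented third → F, giving Fmin7.
C#M7: root C# down an augmented third → Ab, giving AbM7.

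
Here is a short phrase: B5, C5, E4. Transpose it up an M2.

C#6 D5 F#4

B5 becomes C#6
C5 becomes D5
E4 becomes F#4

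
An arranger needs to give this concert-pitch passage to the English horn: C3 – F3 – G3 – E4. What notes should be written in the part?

G3 C4 D4 B4

The English horn sounds a perfect fifth below written, so the written part must be a perfect fifth above concert — transpose each note up.
C3 becomes G3
F3 becomes C4
G3 becomes D4
E4 becomes B4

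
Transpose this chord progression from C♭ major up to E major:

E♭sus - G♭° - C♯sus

G#sus B° E##sus

C♭ major up to E major is an augmented third; each chord root moves by that interval while the quality stays the same.
E♭sus: root E♭ up an augmented third → G#, giving G#sus.
G♭°: root G♭ up an augmented third → B, giving B°.
C♯sus: root C♯ up an augmented third → E##, giving E##sus.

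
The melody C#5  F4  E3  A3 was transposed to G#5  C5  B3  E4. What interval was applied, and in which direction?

up a perfect fifth

From C#5 to G#5 is 5 letter names — a fifth of some quality.
C#5 to G#5 is 7 semitones, which makes it a perfect fifth; the second version is higher, so the direction is up.
Checking another pair — A3 → E4 — gives the same interval.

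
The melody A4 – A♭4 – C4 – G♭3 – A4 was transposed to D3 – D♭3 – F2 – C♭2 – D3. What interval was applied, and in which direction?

down a perfect twelfth

Take the first pair: A4 → D3. A to D spans 12 letter names, so the interval is some kind of twelfth.
D3 to A4 is 19 semitones, which makes it a perfect twelfth; the second version is lower, so the direction is down.
Checking another pair — A4 → D3 — gives the same interval.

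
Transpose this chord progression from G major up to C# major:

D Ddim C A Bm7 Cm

G# G#dim F# D# E#m7 F#m

G major up to C# major is an augmented fourth; each chord root moves by that interval while the quality stays the same.
D: root D up an augmented fourth → G#, giving G#.
Ddim: root D up an augmented fourth → G#, giving G#dim.
C: root C up an augmented fourth → F#, giving F#.
A: root A up an augmented fourth → D#, giving D#.
Bm7: root B up an augmented fourth → E#, giving E#m7.
Cm: root C up an augmented fourth → F#, giving F#m.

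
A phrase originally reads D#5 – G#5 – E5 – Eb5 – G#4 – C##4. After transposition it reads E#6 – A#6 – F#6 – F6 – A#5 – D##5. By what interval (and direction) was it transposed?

up a major ninth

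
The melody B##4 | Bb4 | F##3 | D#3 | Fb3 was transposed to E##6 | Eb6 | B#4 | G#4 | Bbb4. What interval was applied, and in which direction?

Take the first pair: B##4 → E##6. B to E spans 11 letter names, so the interval is some kind of eleventh.
B##4 to E##6 is 17 semitones, which makes it a perfect eleventh; the second version is higher, so the direction is up.
Checking another pair — Fb3 → Bbb4 — gives the same interval.

up a perfect eleventh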